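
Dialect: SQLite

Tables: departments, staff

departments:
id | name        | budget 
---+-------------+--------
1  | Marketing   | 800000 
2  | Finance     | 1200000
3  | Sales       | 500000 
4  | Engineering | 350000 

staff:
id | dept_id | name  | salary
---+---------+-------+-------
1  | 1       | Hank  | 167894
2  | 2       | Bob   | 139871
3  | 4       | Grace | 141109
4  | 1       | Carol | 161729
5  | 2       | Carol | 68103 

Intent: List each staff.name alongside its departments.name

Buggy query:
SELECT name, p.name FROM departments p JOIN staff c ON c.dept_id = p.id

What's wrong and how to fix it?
Bug: Both tables have a 'name' column; the unqualified reference is ambiguous

Fix: Prefix ambiguous columns with the table alias

Corrected query:
SELECT c.name, p.name FROM departments p JOIN staff c ON c.dept_id = p.id

Result:
name  | name       
------+------------
Hank  | Marketing  
Bob   | Finance    
Grace | Engineering
Carol | Marketing  
Carol | Finance    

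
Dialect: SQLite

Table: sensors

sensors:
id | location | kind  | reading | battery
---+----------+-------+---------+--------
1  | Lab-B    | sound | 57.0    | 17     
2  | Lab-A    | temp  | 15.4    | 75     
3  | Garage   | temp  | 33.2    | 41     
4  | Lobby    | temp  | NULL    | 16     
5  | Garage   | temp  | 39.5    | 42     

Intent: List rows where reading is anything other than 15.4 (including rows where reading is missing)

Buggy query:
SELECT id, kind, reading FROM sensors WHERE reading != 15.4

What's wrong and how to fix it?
Bug: Inequality against NULL is unknown, not true; rows with NULL are dropped

Fix: Handle NULL separately with IS NULL alongside the inequality

Corrected query:
SELECT id, kind, reading FROM sensors WHERE reading != 15.4 OR reading IS NULL

Result:
id | kind  | reading
---+-------+--------
1  | sound | 57     
3  | temp  | 33.2   
4  | temp  | NULL   
5  | temp  | 39.5   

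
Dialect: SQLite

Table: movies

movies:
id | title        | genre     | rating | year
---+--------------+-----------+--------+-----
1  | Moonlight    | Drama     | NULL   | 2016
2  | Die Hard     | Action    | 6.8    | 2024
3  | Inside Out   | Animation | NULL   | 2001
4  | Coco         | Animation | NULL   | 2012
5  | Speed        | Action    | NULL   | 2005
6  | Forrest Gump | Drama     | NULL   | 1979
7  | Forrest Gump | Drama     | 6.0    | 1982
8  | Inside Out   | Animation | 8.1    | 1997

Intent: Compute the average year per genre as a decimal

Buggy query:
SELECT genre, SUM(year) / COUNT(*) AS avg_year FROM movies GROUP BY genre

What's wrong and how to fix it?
Bug: SUM(year) and COUNT(*) are both integers; the division truncates the fractional part

Fix: Multiply by 1.0 (or CAST to REAL) to force floating-point division

Corrected query:
SELECT genre, SUM(year) * 1.0 / COUNT(*) AS avg_year FROM movies GROUP BY genre

Result:
genre     | avg_year   
----------+------------
Action    | 2014.5     
Animation | 2003.333333
Drama     | 1992.333333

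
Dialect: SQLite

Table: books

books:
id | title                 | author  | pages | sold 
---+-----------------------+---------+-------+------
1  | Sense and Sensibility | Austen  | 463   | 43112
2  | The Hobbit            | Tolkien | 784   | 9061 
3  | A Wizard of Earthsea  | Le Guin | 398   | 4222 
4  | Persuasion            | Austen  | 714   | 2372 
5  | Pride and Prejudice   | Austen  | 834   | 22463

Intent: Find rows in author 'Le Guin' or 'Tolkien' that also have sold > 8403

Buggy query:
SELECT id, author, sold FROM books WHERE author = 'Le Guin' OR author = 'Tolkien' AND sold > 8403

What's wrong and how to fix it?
Bug: AND binds tighter than OR, so this parses as author = 'Le Guin' OR (author = 'Tolkien' AND sold > 8403)

Fix: Group the OR with parentheses (or use IN), then AND the threshold

Corrected query:
SELECT id, author, sold FROM books WHERE (author = 'Le Guin' OR author = 'Tolkien') AND sold > 8403

Result:
id | author  | sold
---+---------+-----
2  | Tolkien | 9061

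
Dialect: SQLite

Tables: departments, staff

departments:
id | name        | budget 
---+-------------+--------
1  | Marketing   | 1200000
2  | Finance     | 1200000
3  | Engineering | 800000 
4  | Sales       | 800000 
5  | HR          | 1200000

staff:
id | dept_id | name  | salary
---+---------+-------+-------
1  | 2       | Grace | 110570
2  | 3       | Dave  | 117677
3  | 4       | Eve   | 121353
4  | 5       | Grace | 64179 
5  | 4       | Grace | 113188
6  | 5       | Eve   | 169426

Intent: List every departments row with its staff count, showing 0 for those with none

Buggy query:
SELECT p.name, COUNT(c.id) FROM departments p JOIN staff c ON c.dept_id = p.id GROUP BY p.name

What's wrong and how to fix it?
Bug: An inner join excludes parents with zero children

Fix: Switch to LEFT JOIN to retain unmatched parent rows

Corrected query:
SELECT p.name, COUNT(c.id) FROM departments p LEFT JOIN staff c ON c.dept_id = p.id GROUP BY p.name

Result:
name        | COUNT(c.id)
------------+------------
Engineering | 1          
Finance     | 1          
HR          | 2          
Marketing   | 0          
Sales       | 2          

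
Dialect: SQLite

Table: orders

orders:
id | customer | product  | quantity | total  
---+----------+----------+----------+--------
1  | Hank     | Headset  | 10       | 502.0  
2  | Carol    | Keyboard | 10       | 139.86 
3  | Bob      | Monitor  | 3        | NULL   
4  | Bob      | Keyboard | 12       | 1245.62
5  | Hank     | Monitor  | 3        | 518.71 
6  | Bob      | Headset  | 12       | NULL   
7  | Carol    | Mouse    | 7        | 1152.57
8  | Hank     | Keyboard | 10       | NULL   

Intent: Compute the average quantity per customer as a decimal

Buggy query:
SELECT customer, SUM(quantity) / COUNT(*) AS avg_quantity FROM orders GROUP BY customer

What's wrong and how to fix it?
Bug: SUM(quantity) and COUNT(*) are both integers; the division truncates the fractional part

Fix: Cast one side to REAL so the division keeps the fractional part

Corrected query:
SELECT customer, SUM(quantity) * 1.0 / COUNT(*) AS avg_quantity FROM orders GROUP BY customer

Result:
customer | avg_quantity
---------+-------------
Bob      | 9           
Carol    | 8.5         
Hank     | 7.666667    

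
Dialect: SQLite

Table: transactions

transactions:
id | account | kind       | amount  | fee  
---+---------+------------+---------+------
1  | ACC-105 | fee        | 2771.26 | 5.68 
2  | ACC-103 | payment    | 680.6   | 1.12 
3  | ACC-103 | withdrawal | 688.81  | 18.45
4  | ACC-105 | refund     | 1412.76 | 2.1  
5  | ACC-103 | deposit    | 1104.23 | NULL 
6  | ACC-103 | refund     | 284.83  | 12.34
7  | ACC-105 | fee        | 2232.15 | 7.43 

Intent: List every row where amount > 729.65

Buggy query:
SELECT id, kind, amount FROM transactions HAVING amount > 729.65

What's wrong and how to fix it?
Bug: This is a non-aggregate query (no GROUP BY, no aggregates), so in SQLite the HAVING clause is invalid here; a row-level condition belongs in WHERE

Fix: Replace HAVING with WHERE since the condition applies to individual rows

Corrected query:
SELECT id, kind, amount FROM transactions WHERE amount > 729.65

Result:
id | kind    | amount 
---+---------+--------
1  | fee     | 2771.26
4  | refund  | 1412.76
5  | deposit | 1104.23
7  | fee     | 2232.15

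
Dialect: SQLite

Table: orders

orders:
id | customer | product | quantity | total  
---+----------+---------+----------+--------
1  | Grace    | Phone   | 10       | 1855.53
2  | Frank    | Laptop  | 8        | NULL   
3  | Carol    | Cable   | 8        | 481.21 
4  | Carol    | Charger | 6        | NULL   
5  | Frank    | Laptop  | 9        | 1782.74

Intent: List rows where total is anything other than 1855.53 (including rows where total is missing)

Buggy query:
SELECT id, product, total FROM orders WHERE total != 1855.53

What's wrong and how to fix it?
Bug: Inequality against NULL is unknown, not true; rows with NULL are dropped

Fix: Add an explicit OR total IS NULL to include the missing-value rows

Corrected query:
SELECT id, product, total FROM orders WHERE total != 1855.53 OR total IS NULL

Result:
id | product | total  
---+---------+--------
2  | Laptop  | NULL   
3  | Cable   | 481.21 
4  | Charger | NULL   
5  | Laptop  | 1782.74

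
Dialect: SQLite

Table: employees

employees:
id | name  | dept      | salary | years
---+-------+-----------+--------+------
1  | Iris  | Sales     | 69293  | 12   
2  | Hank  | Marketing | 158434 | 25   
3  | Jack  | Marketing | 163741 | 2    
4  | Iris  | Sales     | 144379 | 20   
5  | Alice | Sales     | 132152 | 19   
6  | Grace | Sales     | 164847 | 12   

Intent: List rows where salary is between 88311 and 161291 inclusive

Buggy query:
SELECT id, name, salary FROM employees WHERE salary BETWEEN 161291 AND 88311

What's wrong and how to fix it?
Bug: BETWEEN expects the lower bound first; with 161291 AND 88311 the range is empty

Fix: Write BETWEEN 88311 AND 161291

Corrected query:
SELECT id, name, salary FROM employees WHERE salary BETWEEN 88311 AND 161291

Result:
id | name  | salary
---+-------+-------
2  | Hank  | 158434
4  | Iris  | 144379
5  | Alice | 132152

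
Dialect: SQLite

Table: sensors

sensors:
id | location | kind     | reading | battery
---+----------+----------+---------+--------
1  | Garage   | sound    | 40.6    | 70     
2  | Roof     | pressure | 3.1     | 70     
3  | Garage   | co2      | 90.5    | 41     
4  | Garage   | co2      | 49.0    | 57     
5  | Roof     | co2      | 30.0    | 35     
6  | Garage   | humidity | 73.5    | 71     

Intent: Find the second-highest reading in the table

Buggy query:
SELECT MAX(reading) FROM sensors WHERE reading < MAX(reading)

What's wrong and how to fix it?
Bug: The inner MAX is an aggregate inside WHERE, which is not allowed

Fix: Compute the overall MAX in a subquery, then take MAX of rows below it

Corrected query:
SELECT MAX(reading) FROM sensors WHERE reading < (SELECT MAX(reading) FROM sensors)

Result:
MAX(reading)
------------
73.5        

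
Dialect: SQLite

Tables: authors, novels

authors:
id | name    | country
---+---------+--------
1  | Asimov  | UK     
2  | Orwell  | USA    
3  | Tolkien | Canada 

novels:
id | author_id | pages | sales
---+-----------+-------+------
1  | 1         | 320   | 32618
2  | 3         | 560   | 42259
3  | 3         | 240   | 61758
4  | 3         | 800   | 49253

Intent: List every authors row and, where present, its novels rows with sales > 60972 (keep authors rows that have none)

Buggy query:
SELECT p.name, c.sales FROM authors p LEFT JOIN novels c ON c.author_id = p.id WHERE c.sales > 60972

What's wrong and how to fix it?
Bug: A WHERE condition on the right-hand table after LEFT JOIN drops unmatched parents

Fix: Move the right-table condition into the ON clause so unmatched parents are kept

Corrected query:
SELECT p.name, c.sales FROM authors p LEFT JOIN novels c ON c.author_id = p.id AND c.sales > 60972

Result:
name    | sales
--------+------
Asimov  | NULL 
Orwell  | NULL 
Tolkien | 61758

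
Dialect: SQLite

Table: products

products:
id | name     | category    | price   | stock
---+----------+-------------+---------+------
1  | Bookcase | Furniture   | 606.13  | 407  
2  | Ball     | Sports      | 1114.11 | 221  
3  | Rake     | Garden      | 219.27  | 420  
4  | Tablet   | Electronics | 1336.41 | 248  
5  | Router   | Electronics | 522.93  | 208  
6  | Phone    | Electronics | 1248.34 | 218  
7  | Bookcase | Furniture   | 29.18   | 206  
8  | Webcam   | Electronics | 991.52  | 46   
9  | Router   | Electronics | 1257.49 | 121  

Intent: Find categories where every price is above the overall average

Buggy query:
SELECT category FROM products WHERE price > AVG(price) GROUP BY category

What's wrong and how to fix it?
Bug: WHERE evaluates per row before aggregation, so AVG() is unavailable

Fix: Use a subquery for AVG and a HAVING MIN(...) filter so the condition holds for every row in the group

Corrected query:
SELECT category FROM products GROUP BY category HAVING MIN(price) > (SELECT AVG(price) FROM products)

Result:
category
--------
Sports  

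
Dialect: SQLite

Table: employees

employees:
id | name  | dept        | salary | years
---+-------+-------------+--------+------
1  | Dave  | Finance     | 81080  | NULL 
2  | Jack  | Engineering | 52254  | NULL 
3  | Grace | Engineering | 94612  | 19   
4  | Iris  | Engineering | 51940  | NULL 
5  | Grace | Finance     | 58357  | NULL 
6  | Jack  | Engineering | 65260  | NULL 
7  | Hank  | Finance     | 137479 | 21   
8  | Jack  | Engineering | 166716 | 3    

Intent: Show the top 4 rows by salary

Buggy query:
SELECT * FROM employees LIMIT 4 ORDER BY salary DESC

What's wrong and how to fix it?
Bug: LIMIT must come after ORDER BY

Fix: Sort with ORDER BY, then apply LIMIT

Corrected query:
SELECT * FROM employees ORDER BY salary DESC LIMIT 4

Result:
id | name  | dept        | salary | years
---+-------+-------------+--------+------
8  | Jack  | Engineering | 166716 | 3    
7  | Hank  | Finance     | 137479 | 21   
3  | Grace | Engineering | 94612  | 19   
1  | Dave  | Finance     | 81080  | NULL 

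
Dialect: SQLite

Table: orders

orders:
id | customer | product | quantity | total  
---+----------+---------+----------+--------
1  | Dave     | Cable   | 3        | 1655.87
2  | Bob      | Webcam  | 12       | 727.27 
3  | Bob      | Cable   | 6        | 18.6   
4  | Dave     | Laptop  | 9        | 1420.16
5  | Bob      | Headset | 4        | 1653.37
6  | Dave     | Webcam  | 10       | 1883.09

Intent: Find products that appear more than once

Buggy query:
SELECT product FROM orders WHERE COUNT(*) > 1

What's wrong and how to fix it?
Bug: WHERE can't reference COUNT(*); aggregates are computed after WHERE

Fix: GROUP BY product, then filter groups with HAVING COUNT(*) > 1

Corrected query:
SELECT product FROM orders GROUP BY product HAVING COUNT(*) > 1

Result:
product
-------
Cable  
Webcam 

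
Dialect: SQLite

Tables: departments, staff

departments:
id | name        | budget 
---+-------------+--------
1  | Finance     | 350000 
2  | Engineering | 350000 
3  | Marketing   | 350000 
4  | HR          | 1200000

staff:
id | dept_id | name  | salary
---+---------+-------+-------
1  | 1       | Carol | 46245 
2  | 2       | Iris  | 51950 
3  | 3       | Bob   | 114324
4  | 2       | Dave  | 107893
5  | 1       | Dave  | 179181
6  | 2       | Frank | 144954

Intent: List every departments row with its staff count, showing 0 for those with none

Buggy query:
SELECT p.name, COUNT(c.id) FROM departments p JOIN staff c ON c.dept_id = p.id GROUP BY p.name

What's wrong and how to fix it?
Bug: INNER JOIN drops departments rows that have no matching staff rows

Fix: Use LEFT JOIN so parents without children still appear (COUNT(c.id) gives 0)

Corrected query:
SELECT p.name, COUNT(c.id) FROM departments p LEFT JOIN staff c ON c.dept_id = p.id GROUP BY p.name

Result:
name        | COUNT(c.id)
------------+------------
Engineering | 3          
Finance     | 2          
HR          | 0          
Marketing   | 1          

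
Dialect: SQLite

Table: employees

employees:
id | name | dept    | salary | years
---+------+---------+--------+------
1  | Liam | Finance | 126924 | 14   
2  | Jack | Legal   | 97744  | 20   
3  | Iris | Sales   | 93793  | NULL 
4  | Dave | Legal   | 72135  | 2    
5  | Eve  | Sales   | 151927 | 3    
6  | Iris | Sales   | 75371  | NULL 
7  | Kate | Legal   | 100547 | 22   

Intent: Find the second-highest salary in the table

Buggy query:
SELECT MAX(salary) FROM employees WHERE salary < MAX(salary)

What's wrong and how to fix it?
Bug: MAX(salary) on the right of the comparison is an aggregate-in-WHERE error

Fix: Put the inner MAX in a scalar subquery

Corrected query:
SELECT MAX(salary) FROM employees WHERE salary < (SELECT MAX(salary) FROM employees)

Result:
MAX(salary)
-----------
126924     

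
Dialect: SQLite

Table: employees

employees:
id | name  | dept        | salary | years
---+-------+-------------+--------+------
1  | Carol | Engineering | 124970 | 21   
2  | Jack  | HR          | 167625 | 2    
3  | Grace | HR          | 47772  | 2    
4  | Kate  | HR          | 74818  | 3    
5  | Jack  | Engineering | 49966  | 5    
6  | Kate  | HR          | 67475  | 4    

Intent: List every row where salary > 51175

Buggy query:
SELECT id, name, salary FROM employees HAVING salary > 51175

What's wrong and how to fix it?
Bug: HAVING filters the output of aggregation, but this query has no GROUP BY and no aggregate functions, so SQLite rejects it (HAVING clause on a non-aggregate query); the condition here is per row

Fix: Replace HAVING with WHERE since the condition applies to individual rows

Corrected query:
SELECT id, name, salary FROM employees WHERE salary > 51175

Result:
id | name  | salary
---+-------+-------
1  | Carol | 124970
2  | Jack  | 167625
4  | Kate  | 74818 
6  | Kate  | 67475 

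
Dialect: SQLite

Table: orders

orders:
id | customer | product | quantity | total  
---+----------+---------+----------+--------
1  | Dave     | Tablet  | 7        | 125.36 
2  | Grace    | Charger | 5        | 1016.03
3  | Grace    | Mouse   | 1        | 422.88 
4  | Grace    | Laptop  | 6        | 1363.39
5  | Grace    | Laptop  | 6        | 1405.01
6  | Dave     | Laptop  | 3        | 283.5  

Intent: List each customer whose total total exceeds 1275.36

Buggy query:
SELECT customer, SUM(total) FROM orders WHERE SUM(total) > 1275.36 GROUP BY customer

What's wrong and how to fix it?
Bug: WHERE runs before GROUP BY, so aggregates aren't available there

Fix: Move the aggregate condition to a HAVING clause

Corrected query:
SELECT customer, SUM(total) FROM orders GROUP BY customer HAVING SUM(total) > 1275.36

Result:
customer | SUM(total)
---------+-----------
Grace    | 4207.31   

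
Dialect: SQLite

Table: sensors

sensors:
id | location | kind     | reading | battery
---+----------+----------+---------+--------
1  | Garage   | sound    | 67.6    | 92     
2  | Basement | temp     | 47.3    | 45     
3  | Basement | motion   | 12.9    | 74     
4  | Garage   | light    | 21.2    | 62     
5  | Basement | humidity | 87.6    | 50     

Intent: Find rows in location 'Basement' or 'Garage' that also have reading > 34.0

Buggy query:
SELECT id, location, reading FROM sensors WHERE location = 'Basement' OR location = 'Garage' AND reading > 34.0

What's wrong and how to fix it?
Bug: Without parentheses, AND is evaluated before OR, so the reading filter only applies to the 'Garage' branch

Fix: Add parentheses around the OR so the AND applies to both alternatives

Corrected query:
SELECT id, location, reading FROM sensors WHERE (location = 'Basement' OR location = 'Garage') AND reading > 34.0

Result:
id | location | reading
---+----------+--------
1  | Garage   | 67.6   
2  | Basement | 47.3   
5  | Basement | 87.6   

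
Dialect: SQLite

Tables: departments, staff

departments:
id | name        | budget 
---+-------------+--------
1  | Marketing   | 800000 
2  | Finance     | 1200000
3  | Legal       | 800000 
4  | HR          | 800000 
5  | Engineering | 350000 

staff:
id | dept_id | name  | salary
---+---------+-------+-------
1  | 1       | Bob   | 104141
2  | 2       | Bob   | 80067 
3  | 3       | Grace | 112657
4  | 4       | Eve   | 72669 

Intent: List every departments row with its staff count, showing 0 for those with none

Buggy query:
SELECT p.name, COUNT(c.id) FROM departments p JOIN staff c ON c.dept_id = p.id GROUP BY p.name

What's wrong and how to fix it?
Bug: INNER JOIN drops departments rows that have no matching staff rows

Fix: Switch to LEFT JOIN to retain unmatched parent rows

Corrected query:
SELECT p.name, COUNT(c.id) FROM departments p LEFT JOIN staff c ON c.dept_id = p.id GROUP BY p.name

Result:
name        | COUNT(c.id)
------------+------------
Engineering | 0          
Finance     | 1          
HR          | 1          
Legal       | 1          
Marketing   | 1          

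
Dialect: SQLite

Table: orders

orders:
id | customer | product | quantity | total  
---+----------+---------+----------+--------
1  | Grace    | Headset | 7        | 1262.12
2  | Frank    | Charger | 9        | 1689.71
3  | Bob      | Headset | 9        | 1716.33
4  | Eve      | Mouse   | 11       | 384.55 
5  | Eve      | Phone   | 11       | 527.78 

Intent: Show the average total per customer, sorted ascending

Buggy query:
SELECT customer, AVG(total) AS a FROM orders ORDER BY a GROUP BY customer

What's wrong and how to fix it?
Bug: GROUP BY must precede ORDER BY

Fix: Move ORDER BY to the end, after GROUP BY

Corrected query:
SELECT customer, AVG(total) AS a FROM orders GROUP BY customer ORDER BY a

Result:
customer | a      
---------+--------
Eve      | 456.165
Grace    | 1262.12
Frank    | 1689.71
Bob      | 1716.33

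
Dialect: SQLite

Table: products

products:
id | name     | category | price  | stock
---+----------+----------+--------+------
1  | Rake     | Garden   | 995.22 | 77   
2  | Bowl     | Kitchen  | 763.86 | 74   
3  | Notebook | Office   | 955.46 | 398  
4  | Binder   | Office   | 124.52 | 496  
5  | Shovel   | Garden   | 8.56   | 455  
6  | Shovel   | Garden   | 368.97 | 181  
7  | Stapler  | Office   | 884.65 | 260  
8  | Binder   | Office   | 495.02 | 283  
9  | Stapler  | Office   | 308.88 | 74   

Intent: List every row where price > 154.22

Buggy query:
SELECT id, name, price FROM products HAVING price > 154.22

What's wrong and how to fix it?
Bug: This is a non-aggregate query (no GROUP BY, no aggregates), so in SQLite the HAVING clause is invalid here; a row-level condition belongs in WHERE

Fix: Replace HAVING with WHERE since the condition applies to individual rows

Corrected query:
SELECT id, name, price FROM products WHERE price > 154.22

Result:
id | name     | price 
---+----------+-------
1  | Rake     | 995.22
2  | Bowl     | 763.86
3  | Notebook | 955.46
6  | Shovel   | 368.97
7  | Stapler  | 884.65
8  | Binder   | 495.02
9  | Stapler  | 308.88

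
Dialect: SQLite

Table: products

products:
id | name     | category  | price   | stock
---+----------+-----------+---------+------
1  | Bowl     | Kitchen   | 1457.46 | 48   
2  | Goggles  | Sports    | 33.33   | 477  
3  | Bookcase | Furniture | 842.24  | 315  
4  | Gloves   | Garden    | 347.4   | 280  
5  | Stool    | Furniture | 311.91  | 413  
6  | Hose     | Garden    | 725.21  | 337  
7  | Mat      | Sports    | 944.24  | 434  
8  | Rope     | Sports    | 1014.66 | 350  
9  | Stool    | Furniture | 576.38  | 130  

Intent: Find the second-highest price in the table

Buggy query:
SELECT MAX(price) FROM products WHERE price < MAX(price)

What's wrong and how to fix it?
Bug: MAX(price) on the right of the comparison is an aggregate-in-WHERE error

Fix: Compute the overall MAX in a subquery, then take MAX of rows below it

Corrected query:
SELECT MAX(price) FROM products WHERE price < (SELECT MAX(price) FROM products)

Result:
MAX(price)
----------
1014.66   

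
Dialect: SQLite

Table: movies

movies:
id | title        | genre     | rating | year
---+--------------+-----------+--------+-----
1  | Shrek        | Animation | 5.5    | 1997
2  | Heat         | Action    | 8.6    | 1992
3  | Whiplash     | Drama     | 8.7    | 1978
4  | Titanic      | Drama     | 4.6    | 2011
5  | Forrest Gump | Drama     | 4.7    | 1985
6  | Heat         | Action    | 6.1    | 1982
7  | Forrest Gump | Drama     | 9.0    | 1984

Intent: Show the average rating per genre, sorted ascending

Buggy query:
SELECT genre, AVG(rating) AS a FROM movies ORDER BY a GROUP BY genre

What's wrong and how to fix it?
Bug: GROUP BY must precede ORDER BY

Fix: Move ORDER BY to the end, after GROUP BY

Corrected query:
SELECT genre, AVG(rating) AS a FROM movies GROUP BY genre ORDER BY a

Result:
genre     | a   
----------+-----
Animation | 5.5 
Drama     | 6.75
Action    | 7.35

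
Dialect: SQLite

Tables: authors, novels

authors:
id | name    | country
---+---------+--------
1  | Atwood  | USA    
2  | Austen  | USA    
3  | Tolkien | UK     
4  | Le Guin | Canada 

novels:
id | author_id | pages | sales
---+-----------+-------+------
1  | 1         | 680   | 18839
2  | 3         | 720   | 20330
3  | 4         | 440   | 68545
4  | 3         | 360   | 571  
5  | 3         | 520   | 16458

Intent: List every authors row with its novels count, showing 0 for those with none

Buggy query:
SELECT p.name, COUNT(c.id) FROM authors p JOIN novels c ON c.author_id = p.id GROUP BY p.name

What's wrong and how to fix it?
Bug: INNER JOIN drops authors rows that have no matching novels rows

Fix: Switch to LEFT JOIN to retain unmatched parent rows

Corrected query:
SELECT p.name, COUNT(c.id) FROM authors p LEFT JOIN novels c ON c.author_id = p.id GROUP BY p.name

Result:
name    | COUNT(c.id)
--------+------------
Atwood  | 1          
Austen  | 0          
Le Guin | 1          
Tolkien | 3          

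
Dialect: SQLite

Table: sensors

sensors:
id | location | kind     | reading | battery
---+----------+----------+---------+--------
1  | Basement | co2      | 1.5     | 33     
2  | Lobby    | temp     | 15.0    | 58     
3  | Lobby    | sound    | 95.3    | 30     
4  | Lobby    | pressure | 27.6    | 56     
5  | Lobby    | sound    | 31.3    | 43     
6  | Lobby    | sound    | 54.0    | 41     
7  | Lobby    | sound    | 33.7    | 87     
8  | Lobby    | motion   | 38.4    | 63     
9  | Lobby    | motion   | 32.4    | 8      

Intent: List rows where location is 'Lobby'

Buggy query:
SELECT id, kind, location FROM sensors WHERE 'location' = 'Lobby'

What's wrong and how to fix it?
Bug: Single quotes denote string literals in SQL; the column name is being compared as a constant string

Fix: Remove the quotes around the column name (or use double quotes for an identifier)

Corrected query:
SELECT id, kind, location FROM sensors WHERE location = 'Lobby'

Result:
id | kind     | location
---+----------+---------
2  | temp     | Lobby   
3  | sound    | Lobby   
4  | pressure | Lobby   
5  | sound    | Lobby   
6  | sound    | Lobby   
7  | sound    | Lobby   
8  | motion   | Lobby   
9  | motion   | Lobby   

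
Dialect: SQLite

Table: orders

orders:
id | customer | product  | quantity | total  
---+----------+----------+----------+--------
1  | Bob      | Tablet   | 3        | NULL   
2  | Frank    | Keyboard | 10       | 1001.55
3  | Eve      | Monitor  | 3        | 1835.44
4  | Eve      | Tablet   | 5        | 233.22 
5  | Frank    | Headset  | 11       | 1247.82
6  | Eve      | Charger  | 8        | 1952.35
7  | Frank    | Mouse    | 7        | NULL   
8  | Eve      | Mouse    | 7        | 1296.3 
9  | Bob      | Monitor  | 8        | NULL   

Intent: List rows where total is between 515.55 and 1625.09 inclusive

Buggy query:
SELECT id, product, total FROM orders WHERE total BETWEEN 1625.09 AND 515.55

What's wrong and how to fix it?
Bug: The bounds are reversed; BETWEEN a AND b requires a <= b to match anything

Fix: Write BETWEEN 515.55 AND 1625.09

Corrected query:
SELECT id, product, total FROM orders WHERE total BETWEEN 515.55 AND 1625.09

Result:
id | product  | total  
---+----------+--------
2  | Keyboard | 1001.55
5  | Headset  | 1247.82
8  | Mouse    | 1296.3 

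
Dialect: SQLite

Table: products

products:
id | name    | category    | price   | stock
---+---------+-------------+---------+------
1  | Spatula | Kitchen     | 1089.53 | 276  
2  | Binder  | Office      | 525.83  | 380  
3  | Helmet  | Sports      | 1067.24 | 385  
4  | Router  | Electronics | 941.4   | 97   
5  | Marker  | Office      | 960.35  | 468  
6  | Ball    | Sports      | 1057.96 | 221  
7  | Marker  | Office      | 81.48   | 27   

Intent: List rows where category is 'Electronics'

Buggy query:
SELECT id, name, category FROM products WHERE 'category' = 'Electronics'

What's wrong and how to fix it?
Bug: 'category' in single quotes is a string literal, not the column; the comparison is literal-vs-literal and never true

Fix: Remove the quotes around the column name (or use double quotes for an identifier)

Corrected query:
SELECT id, name, category FROM products WHERE category = 'Electronics'

Result:
id | name   | category   
---+--------+------------
4  | Router | Electronics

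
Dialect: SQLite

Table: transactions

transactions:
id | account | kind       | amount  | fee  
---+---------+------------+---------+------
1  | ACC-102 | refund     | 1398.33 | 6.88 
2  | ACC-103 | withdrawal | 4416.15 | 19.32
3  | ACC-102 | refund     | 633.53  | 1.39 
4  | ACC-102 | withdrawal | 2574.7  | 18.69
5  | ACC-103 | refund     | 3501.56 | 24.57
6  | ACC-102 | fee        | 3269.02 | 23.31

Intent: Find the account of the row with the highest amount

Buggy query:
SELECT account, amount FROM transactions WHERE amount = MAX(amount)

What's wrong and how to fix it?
Bug: MAX(amount) is an aggregate and cannot be used directly in WHERE

Fix: Wrap MAX in a scalar subquery so WHERE compares against a single value

Corrected query:
SELECT account, amount FROM transactions WHERE amount = (SELECT MAX(amount) FROM transactions)

Result:
account | amount 
--------+--------
ACC-103 | 4416.15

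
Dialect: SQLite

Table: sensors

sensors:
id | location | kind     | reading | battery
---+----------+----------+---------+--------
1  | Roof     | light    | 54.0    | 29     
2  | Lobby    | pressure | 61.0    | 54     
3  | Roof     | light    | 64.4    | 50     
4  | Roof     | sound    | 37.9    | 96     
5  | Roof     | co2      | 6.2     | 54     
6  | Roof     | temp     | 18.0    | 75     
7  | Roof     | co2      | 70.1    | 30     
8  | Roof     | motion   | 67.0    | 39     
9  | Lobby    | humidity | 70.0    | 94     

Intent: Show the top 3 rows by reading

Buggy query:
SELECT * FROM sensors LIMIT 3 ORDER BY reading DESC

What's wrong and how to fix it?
Bug: ORDER BY cannot follow LIMIT; LIMIT is the final clause

Fix: Sort with ORDER BY, then apply LIMIT

Corrected query:
SELECT * FROM sensors ORDER BY reading DESC LIMIT 3

Result:
id | location | kind     | reading | battery
---+----------+----------+---------+--------
7  | Roof     | co2      | 70.1    | 30     
9  | Lobby    | humidity | 70      | 94     
8  | Roof     | motion   | 67      | 39     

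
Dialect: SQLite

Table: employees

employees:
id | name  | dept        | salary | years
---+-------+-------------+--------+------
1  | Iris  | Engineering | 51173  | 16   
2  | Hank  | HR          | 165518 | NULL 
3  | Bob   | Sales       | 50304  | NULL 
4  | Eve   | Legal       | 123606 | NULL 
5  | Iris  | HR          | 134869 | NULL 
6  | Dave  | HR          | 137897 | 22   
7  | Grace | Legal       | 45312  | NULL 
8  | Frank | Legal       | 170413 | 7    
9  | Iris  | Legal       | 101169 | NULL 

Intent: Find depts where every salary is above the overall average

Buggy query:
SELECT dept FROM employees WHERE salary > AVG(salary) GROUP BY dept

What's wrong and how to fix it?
Bug: AVG() is an aggregate; it can't sit directly in WHERE

Fix: Compute the overall average in a scalar subquery and compare each group's MIN against it in HAVING

Corrected query:
SELECT dept FROM employees GROUP BY dept HAVING MIN(salary) > (SELECT AVG(salary) FROM employees)

Result:
dept
----
HR  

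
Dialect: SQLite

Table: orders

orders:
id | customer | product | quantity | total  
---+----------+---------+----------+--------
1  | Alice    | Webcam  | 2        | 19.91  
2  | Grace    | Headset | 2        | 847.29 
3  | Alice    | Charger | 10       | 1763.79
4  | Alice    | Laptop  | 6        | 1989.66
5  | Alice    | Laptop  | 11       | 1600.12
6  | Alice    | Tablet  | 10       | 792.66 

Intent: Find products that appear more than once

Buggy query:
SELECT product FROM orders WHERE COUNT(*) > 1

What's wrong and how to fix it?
Bug: WHERE can't reference COUNT(*); aggregates are computed after WHERE

Fix: GROUP BY product, then filter groups with HAVING COUNT(*) > 1

Corrected query:
SELECT product FROM orders GROUP BY product HAVING COUNT(*) > 1

Result:
product
-------
Laptop 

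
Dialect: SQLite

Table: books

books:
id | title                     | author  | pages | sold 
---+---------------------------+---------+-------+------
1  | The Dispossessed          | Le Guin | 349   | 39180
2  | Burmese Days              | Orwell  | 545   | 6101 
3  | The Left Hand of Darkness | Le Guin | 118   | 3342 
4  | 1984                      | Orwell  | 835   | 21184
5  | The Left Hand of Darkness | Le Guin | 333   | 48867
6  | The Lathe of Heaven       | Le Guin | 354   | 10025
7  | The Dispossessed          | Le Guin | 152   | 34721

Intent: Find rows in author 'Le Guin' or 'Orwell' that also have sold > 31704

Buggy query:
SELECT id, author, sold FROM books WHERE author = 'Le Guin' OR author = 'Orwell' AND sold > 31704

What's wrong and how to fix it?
Bug: Without parentheses, AND is evaluated before OR, so the sold filter only applies to the 'Orwell' branch

Fix: Group the OR with parentheses (or use IN), then AND the threshold

Corrected query:
SELECT id, author, sold FROM books WHERE (author = 'Le Guin' OR author = 'Orwell') AND sold > 31704

Result:
id | author  | sold 
---+---------+------
1  | Le Guin | 39180
5  | Le Guin | 48867
7  | Le Guin | 34721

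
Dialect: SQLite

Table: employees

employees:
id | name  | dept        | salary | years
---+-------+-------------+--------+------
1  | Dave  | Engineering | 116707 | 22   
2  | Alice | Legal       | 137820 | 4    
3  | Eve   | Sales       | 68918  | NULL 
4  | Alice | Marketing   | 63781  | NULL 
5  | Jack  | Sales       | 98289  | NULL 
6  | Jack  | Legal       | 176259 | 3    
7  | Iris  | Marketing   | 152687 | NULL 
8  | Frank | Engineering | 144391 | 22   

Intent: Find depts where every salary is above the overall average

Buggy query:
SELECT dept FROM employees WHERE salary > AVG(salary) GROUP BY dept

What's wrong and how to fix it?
Bug: AVG() is an aggregate; it can't sit directly in WHERE

Fix: Compute the overall average in a scalar subquery and compare each group's MIN against it in HAVING

Corrected query:
SELECT dept FROM employees GROUP BY dept HAVING MIN(salary) > (SELECT AVG(salary) FROM employees)

Result:
dept 
-----
Legal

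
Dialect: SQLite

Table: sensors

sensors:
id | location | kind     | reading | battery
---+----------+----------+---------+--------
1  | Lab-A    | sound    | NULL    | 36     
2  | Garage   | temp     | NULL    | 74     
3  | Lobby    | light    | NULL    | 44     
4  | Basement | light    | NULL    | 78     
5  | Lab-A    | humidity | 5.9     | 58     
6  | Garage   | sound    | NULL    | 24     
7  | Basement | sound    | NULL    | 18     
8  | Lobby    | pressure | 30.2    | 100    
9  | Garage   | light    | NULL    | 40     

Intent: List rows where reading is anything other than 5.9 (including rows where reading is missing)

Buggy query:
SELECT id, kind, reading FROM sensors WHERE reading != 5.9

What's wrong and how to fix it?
Bug: Inequality against NULL is unknown, not true; rows with NULL are dropped

Fix: Add an explicit OR reading IS NULL to include the missing-value rows

Corrected query:
SELECT id, kind, reading FROM sensors WHERE reading != 5.9 OR reading IS NULL

Result:
id | kind     | reading
---+----------+--------
1  | sound    | NULL   
2  | temp     | NULL   
3  | light    | NULL   
4  | light    | NULL   
6  | sound    | NULL   
7  | sound    | NULL   
8  | pressure | 30.2   
9  | light    | NULL   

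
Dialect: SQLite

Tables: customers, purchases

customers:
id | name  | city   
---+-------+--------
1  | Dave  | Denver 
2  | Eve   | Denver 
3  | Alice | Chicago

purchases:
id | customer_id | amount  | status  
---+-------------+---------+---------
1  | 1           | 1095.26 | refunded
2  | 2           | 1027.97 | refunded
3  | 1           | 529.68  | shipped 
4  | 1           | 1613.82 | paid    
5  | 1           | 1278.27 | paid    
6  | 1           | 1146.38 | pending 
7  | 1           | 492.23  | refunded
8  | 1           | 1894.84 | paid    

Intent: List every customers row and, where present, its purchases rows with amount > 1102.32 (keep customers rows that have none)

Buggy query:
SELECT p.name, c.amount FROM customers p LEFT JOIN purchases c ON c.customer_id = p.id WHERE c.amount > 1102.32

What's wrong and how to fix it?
Bug: Filtering c.amount in WHERE discards the NULL rows produced by LEFT JOIN, turning it into an inner join

Fix: Put 'c.amount > 1102.32' in the JOIN's ON clause instead of WHERE

Corrected query:
SELECT p.name, c.amount FROM customers p LEFT JOIN purchases c ON c.customer_id = p.id AND c.amount > 1102.32

Result:
name  | amount 
------+--------
Dave  | 1146.38
Dave  | 1278.27
Dave  | 1613.82
Dave  | 1894.84
Eve   | NULL   
Alice | NULL   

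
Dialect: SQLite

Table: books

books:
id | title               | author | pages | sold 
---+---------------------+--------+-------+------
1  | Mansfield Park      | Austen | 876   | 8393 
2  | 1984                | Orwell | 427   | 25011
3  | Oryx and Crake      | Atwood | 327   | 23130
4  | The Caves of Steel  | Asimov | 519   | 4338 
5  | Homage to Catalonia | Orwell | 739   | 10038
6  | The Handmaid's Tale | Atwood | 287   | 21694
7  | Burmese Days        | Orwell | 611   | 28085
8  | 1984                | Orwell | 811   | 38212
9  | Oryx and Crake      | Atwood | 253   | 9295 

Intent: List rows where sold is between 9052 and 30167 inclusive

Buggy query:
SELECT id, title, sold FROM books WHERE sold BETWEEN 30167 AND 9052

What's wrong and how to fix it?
Bug: The bounds are reversed; BETWEEN a AND b requires a <= b to match anything

Fix: Write BETWEEN 9052 AND 30167

Corrected query:
SELECT id, title, sold FROM books WHERE sold BETWEEN 9052 AND 30167

Result:
id | title               | sold 
---+---------------------+------
2  | 1984                | 25011
3  | Oryx and Crake      | 23130
5  | Homage to Catalonia | 10038
6  | The Handmaid's Tale | 21694
7  | Burmese Days        | 28085
9  | Oryx and Crake      | 9295 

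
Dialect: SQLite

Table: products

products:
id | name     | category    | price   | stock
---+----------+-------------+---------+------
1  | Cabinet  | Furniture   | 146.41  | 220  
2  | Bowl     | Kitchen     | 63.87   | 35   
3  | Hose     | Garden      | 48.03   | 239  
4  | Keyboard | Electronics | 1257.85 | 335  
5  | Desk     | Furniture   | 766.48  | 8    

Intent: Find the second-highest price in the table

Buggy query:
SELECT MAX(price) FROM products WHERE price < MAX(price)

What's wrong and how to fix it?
Bug: The inner MAX is an aggregate inside WHERE, which is not allowed

Fix: Compute the overall MAX in a subquery, then take MAX of rows below it

Corrected query:
SELECT MAX(price) FROM products WHERE price < (SELECT MAX(price) FROM products)

Result:
MAX(price)
----------
766.48    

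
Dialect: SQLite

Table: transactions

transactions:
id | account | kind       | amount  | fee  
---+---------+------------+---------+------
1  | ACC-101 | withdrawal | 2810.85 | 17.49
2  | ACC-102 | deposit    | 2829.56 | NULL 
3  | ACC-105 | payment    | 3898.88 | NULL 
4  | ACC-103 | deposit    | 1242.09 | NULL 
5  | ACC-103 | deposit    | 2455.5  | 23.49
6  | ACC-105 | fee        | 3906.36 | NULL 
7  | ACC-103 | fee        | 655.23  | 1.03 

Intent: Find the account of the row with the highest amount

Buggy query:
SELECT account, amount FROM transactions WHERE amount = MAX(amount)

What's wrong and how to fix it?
Bug: MAX(amount) is an aggregate and cannot be used directly in WHERE

Fix: Wrap MAX in a scalar subquery so WHERE compares against a single value

Corrected query:
SELECT account, amount FROM transactions WHERE amount = (SELECT MAX(amount) FROM transactions)

Result:
account | amount 
--------+--------
ACC-105 | 3906.36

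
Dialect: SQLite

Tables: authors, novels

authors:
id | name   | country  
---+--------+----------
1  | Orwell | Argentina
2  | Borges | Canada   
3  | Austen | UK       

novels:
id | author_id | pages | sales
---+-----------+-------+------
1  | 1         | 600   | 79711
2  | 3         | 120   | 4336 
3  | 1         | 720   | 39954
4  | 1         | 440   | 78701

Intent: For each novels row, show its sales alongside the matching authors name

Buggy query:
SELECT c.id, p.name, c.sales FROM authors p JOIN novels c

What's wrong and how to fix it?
Bug: Missing join condition: each novels row is matched to all authors rows instead of just its own

Fix: Specify the join condition linking the foreign key to the parent id

Corrected query:
SELECT c.id, p.name, c.sales FROM authors p JOIN novels c ON c.author_id = p.id

Result:
id | name   | sales
---+--------+------
1  | Orwell | 79711
2  | Austen | 4336 
3  | Orwell | 39954
4  | Orwell | 78701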